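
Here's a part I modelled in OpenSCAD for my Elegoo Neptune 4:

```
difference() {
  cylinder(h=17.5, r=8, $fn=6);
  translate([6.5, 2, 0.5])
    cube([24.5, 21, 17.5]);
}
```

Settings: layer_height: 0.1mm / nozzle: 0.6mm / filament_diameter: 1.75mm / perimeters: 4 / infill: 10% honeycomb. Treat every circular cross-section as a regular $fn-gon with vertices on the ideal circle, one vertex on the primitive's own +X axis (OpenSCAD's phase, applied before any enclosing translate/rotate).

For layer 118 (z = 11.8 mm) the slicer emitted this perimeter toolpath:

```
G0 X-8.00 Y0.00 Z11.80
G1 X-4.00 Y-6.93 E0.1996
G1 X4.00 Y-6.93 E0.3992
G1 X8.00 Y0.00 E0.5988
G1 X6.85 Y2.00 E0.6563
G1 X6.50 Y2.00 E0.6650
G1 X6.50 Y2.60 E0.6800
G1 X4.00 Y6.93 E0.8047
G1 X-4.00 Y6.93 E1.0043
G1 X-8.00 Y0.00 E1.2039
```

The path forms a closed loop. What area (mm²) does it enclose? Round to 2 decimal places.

Apply the shoelace formula to the sequence of (X, Y) vertices; enclosed area = 166.22 mm².

166.22 mm²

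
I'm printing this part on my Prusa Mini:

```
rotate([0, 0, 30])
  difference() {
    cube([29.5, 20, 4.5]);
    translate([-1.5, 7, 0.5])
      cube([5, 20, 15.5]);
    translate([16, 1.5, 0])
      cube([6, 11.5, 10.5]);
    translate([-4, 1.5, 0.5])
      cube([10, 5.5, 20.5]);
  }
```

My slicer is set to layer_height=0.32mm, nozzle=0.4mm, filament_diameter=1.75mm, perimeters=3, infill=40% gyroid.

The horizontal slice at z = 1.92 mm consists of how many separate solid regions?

1

At z = 1.92 mm: the 29.5×20 cube contributes its full rectangle; the 5×20 cube at (-1.5, 7) contributes its full rectangle; the cube at (16, 1.5) (footprint 6×11.5) is included at this height; the 10×5.5 cube at (-4, 1.5) contributes its full rectangle; Subtracting the remaining from the first: starting from the 29.5×20 cube, the 5×20 cube at (-1.5, 7) partially overlaps it — only the 45.50 mm² overlap (of its 100.00 mm²) is removed, clipping the outline; the 6×11.5 cube at (16, 1.5) lies wholly inside it (removes its full 69.00 mm² and its 35.00 mm outline becomes a hole wall); the 10×5.5 cube at (-4, 1.5) partially overlaps it — only the 33.00 mm² overlap (of its 55.00 mm²) is removed, clipping the outline — 1 connected region with 1 hole; (rotated 30° about Z; rotation is an isometry so areas/perimeters/island counts are preserved). The result has 1 disconnected region.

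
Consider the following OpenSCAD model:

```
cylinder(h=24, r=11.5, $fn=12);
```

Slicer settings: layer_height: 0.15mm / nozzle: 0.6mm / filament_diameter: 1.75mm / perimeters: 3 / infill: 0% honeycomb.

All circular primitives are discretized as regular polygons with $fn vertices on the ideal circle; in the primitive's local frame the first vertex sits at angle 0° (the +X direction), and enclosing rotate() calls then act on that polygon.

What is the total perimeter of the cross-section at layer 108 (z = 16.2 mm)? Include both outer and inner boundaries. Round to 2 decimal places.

At z = 16.2 mm: the cylinder: section is a regular 12-gon, circumradius r=11.5 (perimeter = 2·12·11.500·sin(180°/12) = 71.43 mm). Overall, the cross-section is a single solid region. Total boundary length (outer) = 71.43 mm.

71.43 mm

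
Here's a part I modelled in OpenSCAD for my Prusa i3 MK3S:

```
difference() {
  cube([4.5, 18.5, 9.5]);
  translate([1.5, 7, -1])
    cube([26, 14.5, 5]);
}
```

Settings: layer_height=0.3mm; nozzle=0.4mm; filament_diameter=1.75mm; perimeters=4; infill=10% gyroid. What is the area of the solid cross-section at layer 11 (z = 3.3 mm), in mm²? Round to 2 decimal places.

At z = 3.3 mm: the cube is present — its section is the full 4.5×18.5 rectangle (area 83.25 mm²); the 26×14.5 cube at (1.5, 7) contributes its full rectangle (area 377.00 mm²); After the difference (first − rest): starting from the 4.5×18.5 cube (83.25 mm²), the 26×14.5 cube at (1.5, 7) partially overlaps it — only the 34.50 mm² overlap (of its 377.00 mm²) is removed, clipping the outline — area = 48.75 mm². Overall, the cross-section is a single solid region. Net area = 48.75 mm².

48.75 mm²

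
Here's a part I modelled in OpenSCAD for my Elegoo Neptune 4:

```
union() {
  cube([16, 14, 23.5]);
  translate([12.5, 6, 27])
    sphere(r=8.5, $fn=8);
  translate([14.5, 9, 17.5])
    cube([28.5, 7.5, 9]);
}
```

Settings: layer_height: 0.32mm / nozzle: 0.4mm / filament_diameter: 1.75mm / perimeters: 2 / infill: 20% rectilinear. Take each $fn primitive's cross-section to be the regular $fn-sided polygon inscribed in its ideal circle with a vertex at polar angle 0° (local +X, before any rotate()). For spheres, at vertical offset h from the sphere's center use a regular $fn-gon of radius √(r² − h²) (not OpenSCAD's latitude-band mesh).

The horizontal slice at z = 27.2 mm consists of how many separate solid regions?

At z = 27.2 mm: the cube does not reach this height (z outside [0, 23.5]); the sphere at (12.5, 6): section is a regular 8-gon, circumradius = √(r²−h²) = √(8.5²−0.2²) = 8.498; the cube at (14.5, 9) is not intersected at this z (z outside [17.5, 26.5]); Merging all regions: only the r=8.5 sphere at (12.5, 6) is present, so the union is just that shape — 1 connected region. The result has 1 disconnected region.

1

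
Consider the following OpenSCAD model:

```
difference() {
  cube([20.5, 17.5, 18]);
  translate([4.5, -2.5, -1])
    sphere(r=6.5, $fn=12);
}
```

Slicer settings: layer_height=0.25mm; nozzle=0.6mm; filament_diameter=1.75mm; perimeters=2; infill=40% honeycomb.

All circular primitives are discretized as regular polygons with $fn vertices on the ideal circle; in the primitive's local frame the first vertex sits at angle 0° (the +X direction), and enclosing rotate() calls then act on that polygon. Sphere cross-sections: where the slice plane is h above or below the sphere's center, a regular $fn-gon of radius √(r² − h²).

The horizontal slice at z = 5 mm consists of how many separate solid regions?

At z = 5 mm: the cube is present — its section is the full 20.5×17.5 rectangle; the r=6.5 sphere at (4.5, -2.5) contributes a regular 12-gon of circumradius √(6.5²−6²) = 2.500; Taking the first minus the rest: starting from the 20.5×17.5 cube, the r=6.5 sphere at (4.5, -2.5) misses the remaining region (no effect) — 1 connected region. The result has 1 disconnected region.

1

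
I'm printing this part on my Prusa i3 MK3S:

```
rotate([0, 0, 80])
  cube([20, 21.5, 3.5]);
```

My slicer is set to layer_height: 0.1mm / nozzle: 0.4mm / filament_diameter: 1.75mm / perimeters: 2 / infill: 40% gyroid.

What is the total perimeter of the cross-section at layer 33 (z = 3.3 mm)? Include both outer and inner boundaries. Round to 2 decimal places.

83.00 mm

At z = 3.3 mm: the 20×21.5 cube contributes its full rectangle (perimeter 83.00 mm); (rotated 80° about Z; rotation is an isometry so areas/perimeters/island counts are preserved). Overall, the cross-section is a single solid region. Total boundary length (outer) = 83.00 mm.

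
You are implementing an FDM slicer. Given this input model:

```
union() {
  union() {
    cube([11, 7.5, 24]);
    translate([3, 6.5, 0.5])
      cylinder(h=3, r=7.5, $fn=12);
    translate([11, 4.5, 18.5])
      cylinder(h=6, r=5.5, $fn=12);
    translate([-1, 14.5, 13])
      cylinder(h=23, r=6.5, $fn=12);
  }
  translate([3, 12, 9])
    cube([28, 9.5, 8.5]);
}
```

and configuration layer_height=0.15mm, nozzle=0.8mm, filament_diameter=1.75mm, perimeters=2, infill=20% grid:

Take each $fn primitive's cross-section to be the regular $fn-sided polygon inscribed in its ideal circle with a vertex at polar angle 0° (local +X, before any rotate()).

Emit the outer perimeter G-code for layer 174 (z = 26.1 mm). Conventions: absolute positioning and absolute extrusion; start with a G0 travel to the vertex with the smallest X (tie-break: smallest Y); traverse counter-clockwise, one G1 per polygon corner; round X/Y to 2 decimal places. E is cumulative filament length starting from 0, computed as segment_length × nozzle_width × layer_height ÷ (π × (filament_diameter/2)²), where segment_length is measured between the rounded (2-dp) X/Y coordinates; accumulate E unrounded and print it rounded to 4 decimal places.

At z = 26.1 mm: the cube does not reach this height (z outside [0, 24]); the cylinder at (3, 6.5) does not reach this height (z outside [0.5, 3.5]); the cylinder at (11, 4.5) is not intersected at this z (z outside [18.5, 24.5]); the r=6.5 cylinder at (-1, 14.5) gives a regular 12-gon of circumradius 6.5 (constant along its height); Taking the union: only the r=6.5 cylinder at (-1, 14.5) is present, so the union is just that shape — 1 connected region; the cube at (3, 12) is absent (z outside [9, 17.5]); Taking the union: only the result so far is present, so the union is just that shape — 1 connected region. The outline is a single polygon with 12 vertices. Extrusion per mm of travel: 0.8 × 0.15 / (π × 0.875²) = 0.049890. Accumulating E over each segment gives final E = 2.0145.

G0 X-7.50 Y14.50 Z26.10
G1 X-6.63 Y11.25 E0.1679
G1 X-4.25 Y8.87 E0.3358
G1 X-1.00 Y8.00 E0.5036
G1 X2.25 Y8.87 E0.6715
G1 X4.63 Y11.25 E0.8394
G1 X5.50 Y14.50 E1.0073
G1 X4.63 Y17.75 E1.1751
G1 X2.25 Y20.13 E1.3430
G1 X-1.00 Y21.00 E1.5109
G1 X-4.25 Y20.13 E1.6787
G1 X-6.63 Y17.75 E1.8467
G1 X-7.50 Y14.50 E2.0145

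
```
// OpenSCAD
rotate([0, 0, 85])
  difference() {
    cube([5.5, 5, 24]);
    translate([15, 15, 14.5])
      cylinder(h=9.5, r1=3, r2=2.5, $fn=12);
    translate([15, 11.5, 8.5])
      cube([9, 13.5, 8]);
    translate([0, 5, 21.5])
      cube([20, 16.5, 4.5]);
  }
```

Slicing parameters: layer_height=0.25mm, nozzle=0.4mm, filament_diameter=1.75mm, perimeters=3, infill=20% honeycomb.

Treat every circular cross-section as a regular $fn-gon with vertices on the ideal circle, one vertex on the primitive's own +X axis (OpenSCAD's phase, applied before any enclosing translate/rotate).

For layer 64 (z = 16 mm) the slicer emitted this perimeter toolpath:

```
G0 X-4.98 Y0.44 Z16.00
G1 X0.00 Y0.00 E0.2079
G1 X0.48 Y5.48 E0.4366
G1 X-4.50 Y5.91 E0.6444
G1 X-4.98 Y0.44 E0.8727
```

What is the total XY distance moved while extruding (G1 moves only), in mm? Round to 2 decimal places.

20.99 mm

Sum the Euclidean lengths of each G1 segment: total = 20.99 mm.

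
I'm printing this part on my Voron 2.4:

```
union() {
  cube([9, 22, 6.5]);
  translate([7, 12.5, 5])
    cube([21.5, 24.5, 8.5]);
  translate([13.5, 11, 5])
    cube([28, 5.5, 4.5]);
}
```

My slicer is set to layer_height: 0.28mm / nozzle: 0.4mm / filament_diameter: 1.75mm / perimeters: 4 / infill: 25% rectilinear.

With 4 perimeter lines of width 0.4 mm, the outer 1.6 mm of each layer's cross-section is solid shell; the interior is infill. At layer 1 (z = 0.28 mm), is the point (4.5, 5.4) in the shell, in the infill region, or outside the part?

infill

At z = 0.28 mm: the 9×22 cube contributes its full rectangle; the cube at (7, 12.5) does not reach this height (z outside [5, 13.5]); the cube at (13.5, 11) does not reach this height (z outside [5, 9.5]); Taking the union: only the 9×22 cube is present, so the union is just that shape — 1 connected region. Overall, the cross-section is a single solid region. The nearest boundary edge runs (9.00, 0.00)→(9.00, 22.00); distance from the point to it = 4.50 mm. The point is inside the cross-section and 4.50 mm from the nearest boundary — more than the 1.6 mm shell width (4 × 0.4), so it's in the infill interior.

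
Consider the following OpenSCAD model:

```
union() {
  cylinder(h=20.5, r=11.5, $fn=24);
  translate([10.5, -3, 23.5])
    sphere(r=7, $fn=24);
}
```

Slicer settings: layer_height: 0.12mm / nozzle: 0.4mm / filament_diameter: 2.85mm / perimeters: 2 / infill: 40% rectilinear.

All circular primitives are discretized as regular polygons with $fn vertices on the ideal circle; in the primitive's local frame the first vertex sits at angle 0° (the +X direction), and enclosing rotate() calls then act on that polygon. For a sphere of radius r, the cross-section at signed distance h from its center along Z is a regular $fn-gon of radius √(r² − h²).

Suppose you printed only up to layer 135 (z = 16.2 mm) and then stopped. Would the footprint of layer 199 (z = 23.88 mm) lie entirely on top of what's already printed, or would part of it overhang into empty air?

Compare the two slices. At z = 16.2: the cylinder: section is a regular 24-gon, circumradius r=11.5 (area = (24/2)·11.500²·sin(360°/24) = 410.75 mm²); the sphere at (10.5, -3) is absent (|z−center|=7.300 > r=7); Combining (union): only the r=11.5 cylinder is present, so the union is just that shape — area = 410.75 mm². At z = 23.88: the cylinder is absent (z outside [0, 20.5]); the sphere at (10.5, -3): section is a regular 24-gon, circumradius = √(r²−h²) = √(7²−0.38²) = 6.990 (area = (24/2)·6.990²·sin(360°/24) = 151.74 mm²); Combining (union): only the r=7 sphere at (10.5, -3) is present, so the union is just that shape — area = 151.74 mm². Checking containment: at z = 23.88 the cross-section extends beyond the z = 16.2 cross-section by about 78.85 mm².

part overhangs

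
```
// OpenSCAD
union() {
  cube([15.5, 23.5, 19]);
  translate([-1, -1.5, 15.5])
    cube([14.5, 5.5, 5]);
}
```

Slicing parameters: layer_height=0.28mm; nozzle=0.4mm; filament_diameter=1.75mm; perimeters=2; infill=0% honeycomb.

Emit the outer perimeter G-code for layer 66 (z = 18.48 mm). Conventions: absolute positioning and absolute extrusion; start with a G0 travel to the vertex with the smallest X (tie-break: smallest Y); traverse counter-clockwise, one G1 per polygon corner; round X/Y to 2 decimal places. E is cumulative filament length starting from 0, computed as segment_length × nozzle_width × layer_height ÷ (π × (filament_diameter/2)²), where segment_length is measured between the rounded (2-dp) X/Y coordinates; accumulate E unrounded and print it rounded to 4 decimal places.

G0 X-1.00 Y-1.50 Z18.48
G1 X13.50 Y-1.50 E0.6752
G1 X13.50 Y0.00 E0.7450
G1 X15.50 Y0.00 E0.8382
G1 X15.50 Y23.50 E1.9324
G1 X0.00 Y23.50 E2.6542
G1 X0.00 Y4.00 E3.5622
G1 X-1.00 Y4.00 E3.6087
G1 X-1.00 Y-1.50 E3.8648

At z = 18.48 mm: the cube is present — its section is the full 15.5×23.5 rectangle; the cube at (-1, -1.5) (footprint 14.5×5.5) is included at this height; Taking the union: the regions partially overlap (shared area 54.00 mm²), so overlapping operands fuse into one piece — 1 connected region. The outline is a single polygon with 8 vertices. Extrusion per mm of travel: 0.4 × 0.28 / (π × 0.875²) = 0.046564. Accumulating E over each segment gives final E = 3.8648.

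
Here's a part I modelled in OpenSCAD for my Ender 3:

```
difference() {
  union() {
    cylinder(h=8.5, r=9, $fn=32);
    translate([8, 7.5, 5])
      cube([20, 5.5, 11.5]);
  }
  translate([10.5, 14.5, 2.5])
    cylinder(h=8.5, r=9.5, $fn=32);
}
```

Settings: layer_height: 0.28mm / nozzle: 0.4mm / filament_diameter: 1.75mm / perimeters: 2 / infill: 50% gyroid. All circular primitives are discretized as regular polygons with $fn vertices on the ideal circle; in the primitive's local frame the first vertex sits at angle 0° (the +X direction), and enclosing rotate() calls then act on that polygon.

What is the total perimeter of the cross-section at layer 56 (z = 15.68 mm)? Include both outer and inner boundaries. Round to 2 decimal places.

At z = 15.68 mm: the cylinder is absent (z outside [0, 8.5]); the 20×5.5 cube at (8, 7.5) contributes its full rectangle (perimeter 51.00 mm); Merging all regions: only the 20×5.5 cube at (8, 7.5) is present, so the union is just that shape — boundary = 51.00 mm; the cylinder at (10.5, 14.5) is absent (z outside [2.5, 11]); After the difference (first − rest): none of the subtracted shapes is present at this height, so that combined region is unchanged — boundary = 51.00 mm. Overall, the cross-section is a single solid region. Total boundary length (outer) = 51.00 mm.

51.00 mm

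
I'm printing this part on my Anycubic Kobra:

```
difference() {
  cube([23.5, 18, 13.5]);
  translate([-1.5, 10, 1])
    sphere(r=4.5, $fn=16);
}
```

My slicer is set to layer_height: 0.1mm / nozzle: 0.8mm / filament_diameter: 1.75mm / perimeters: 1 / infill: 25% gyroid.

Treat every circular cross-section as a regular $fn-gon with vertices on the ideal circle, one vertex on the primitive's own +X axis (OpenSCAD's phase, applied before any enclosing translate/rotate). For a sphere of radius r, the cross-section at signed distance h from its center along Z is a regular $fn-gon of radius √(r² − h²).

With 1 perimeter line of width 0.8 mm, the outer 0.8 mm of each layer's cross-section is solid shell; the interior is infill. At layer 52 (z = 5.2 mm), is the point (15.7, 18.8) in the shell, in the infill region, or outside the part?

outside

At z = 5.2 mm: the 23.5×18 cube contributes its full rectangle; the sphere at (-1.5, 10): section is a regular 16-gon, circumradius = √(r²−h²) = √(4.5²−4.2²) = 1.616; Taking the first minus the rest: starting from the 23.5×18 cube, the r=4.5 sphere at (-1.5, 10) partially overlaps it — only the 0.07 mm² overlap (of its 7.99 mm²) is removed, clipping the outline — 1 connected region. Overall, the cross-section is a single solid region. The nearest boundary edge runs (0.00, 18.00)→(23.50, 18.00); distance from the point to it = 0.80 mm. The point is not inside any of the regions above, so it lies outside the cross-section (0.80 mm from the nearest boundary).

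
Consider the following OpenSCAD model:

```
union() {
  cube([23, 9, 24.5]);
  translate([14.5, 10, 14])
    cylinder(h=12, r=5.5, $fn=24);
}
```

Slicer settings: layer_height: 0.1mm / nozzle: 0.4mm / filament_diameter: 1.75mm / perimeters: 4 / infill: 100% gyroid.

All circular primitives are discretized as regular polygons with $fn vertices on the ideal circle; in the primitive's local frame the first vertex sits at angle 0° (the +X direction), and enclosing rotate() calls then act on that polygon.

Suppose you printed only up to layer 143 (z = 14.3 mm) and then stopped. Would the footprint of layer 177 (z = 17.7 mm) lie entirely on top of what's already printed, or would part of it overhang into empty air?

entirely on top

Compare the two slices. At z = 14.3: the cube is present — its section is the full 23×9 rectangle (area 207.00 mm²); the r=5.5 cylinder at (14.5, 10) contributes a regular 24-gon of circumradius 5.5 (area = (24/2)·5.500²·sin(360°/24) = 93.95 mm²); Merging all regions: the regions partially overlap — summed areas 300.95 mm² minus the doubly-counted overlap 36.11 mm² gives 264.84 mm² — area = 264.84 mm². At z = 17.7: the cube is present — its section is the full 23×9 rectangle (area 207.00 mm²); the r=5.5 cylinder at (14.5, 10) contributes a regular 24-gon of circumradius 5.5 (area = (24/2)·5.500²·sin(360°/24) = 93.95 mm²); Merging all regions: the regions partially overlap — summed areas 300.95 mm² minus the doubly-counted overlap 36.11 mm² gives 264.84 mm² — area = 264.84 mm². Checking containment: the cross-section at z = 17.7 is a subset of the cross-section at z = 14.3.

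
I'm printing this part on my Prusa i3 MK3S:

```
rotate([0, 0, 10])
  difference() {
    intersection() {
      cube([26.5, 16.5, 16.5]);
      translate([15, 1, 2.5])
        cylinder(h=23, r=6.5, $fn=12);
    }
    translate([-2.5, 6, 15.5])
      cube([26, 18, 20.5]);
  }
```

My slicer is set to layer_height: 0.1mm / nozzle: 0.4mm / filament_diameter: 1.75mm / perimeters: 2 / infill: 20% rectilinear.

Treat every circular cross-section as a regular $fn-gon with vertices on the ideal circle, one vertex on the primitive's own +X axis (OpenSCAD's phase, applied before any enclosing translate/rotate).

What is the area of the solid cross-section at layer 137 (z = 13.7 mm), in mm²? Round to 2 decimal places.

76.11 mm²

At z = 13.7 mm: the cube is present — its section is the full 26.5×16.5 rectangle (area 437.25 mm²); the r=6.5 cylinder at (15, 1) contributes a regular 12-gon of circumradius 6.5 (area = (12/2)·6.500²·sin(360°/12) = 126.75 mm²); Keeping only the common overlap: the r=6.5 cylinder at (15, 1) partially overlaps the 26.5×16.5 cube; clipping to the common part keeps 76.11 mm² — area = 76.11 mm²; the cube at (-2.5, 6) does not reach this height (z outside [15.5, 36]); After the difference (first − rest): none of the subtracted shapes is present at this height, so that combined region is unchanged — area = 76.11 mm²; (rotated 10° about Z; rotation is an isometry so areas/perimeters/island counts are preserved). Overall, the cross-section is a single solid region. Net area = 76.11 mm².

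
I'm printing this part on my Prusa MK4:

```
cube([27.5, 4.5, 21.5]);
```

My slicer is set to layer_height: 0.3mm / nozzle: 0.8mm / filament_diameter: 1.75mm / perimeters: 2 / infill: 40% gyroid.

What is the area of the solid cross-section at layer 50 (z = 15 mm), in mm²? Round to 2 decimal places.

123.75 mm²

At z = 15 mm: the 27.5×4.5 cube contributes its full rectangle (area 123.75 mm²). Overall, the cross-section is a single solid region. Net area = 123.75 mm².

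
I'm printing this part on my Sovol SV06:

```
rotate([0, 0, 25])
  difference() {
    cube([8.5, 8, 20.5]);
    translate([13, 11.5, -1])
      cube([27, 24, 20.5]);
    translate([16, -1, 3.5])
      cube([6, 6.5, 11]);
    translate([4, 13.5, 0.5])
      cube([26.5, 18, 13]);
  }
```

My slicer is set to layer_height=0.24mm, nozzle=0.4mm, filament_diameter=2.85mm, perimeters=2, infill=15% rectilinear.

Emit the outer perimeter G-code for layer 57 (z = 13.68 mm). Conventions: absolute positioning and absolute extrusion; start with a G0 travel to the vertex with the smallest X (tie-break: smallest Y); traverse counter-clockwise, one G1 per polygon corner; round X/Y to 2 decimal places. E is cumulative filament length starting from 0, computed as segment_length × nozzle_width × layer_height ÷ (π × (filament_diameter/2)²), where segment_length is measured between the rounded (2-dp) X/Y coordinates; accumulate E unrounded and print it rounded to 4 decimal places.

G0 X-3.38 Y7.25 Z13.68
G1 X0.00 Y0.00 E0.1204
G1 X7.70 Y3.59 E0.2482
G1 X4.32 Y10.84 E0.3686
G1 X-3.38 Y7.25 E0.4964

At z = 13.68 mm: the 8.5×8 cube contributes its full rectangle; the cube at (13, 11.5) (footprint 27×24) is included at this height; the 6×6.5 cube at (16, -1) contributes its full rectangle; the cube at (4, 13.5) is not intersected at this z (z outside [0.5, 13.5]); Subtracting the remaining from the first: starting from the 8.5×8 cube, the 27×24 cube at (13, 11.5) misses the remaining region (no effect); the 6×6.5 cube at (16, -1) misses the remaining region (no effect) — 1 connected region; (whole slice rotated 25° about Z — lengths, areas and connectivity unchanged). The outline is a single polygon with 4 vertices. Extrusion per mm of travel: 0.4 × 0.24 / (π × 1.425²) = 0.015048. Accumulating E over each segment gives final E = 0.4964.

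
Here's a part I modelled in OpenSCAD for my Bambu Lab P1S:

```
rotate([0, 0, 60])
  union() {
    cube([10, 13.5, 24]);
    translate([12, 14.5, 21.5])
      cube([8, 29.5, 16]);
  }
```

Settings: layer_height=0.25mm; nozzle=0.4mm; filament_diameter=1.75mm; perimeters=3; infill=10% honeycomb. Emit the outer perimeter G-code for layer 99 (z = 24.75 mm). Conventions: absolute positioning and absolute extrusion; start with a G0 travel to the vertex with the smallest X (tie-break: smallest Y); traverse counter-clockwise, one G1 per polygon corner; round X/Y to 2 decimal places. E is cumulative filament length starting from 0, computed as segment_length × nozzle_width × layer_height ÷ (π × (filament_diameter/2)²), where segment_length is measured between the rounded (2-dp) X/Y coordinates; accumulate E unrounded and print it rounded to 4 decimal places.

At z = 24.75 mm: the cube is absent (z outside [0, 24]); the cube at (12, 14.5) (footprint 8×29.5) is included at this height; Taking the union: only the 8×29.5 cube at (12, 14.5) is present, so the union is just that shape — 1 connected region; (rotated 60° about Z; rotation is an isometry so areas/perimeters/island counts are preserved). The outline is a single polygon with 4 vertices. Extrusion per mm of travel: 0.4 × 0.25 / (π × 0.875²) = 0.041575. Accumulating E over each segment gives final E = 3.1184.

G0 X-32.11 Y32.39 Z24.75
G1 X-6.56 Y17.64 E1.2265
G1 X-2.56 Y24.57 E1.5592
G1 X-28.11 Y39.32 E2.7858
G1 X-32.11 Y32.39 E3.1184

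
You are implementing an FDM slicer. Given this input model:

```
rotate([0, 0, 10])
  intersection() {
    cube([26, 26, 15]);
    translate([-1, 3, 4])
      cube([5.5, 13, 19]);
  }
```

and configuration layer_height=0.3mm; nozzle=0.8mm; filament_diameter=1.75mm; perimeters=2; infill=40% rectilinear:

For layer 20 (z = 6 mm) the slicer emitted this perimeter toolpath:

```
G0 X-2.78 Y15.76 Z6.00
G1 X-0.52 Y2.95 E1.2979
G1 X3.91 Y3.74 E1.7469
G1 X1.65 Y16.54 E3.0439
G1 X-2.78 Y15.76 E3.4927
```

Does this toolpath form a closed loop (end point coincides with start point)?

yes

Start point (G0): (-2.78, 15.76). End point (last G1): the path returns to the start — closed.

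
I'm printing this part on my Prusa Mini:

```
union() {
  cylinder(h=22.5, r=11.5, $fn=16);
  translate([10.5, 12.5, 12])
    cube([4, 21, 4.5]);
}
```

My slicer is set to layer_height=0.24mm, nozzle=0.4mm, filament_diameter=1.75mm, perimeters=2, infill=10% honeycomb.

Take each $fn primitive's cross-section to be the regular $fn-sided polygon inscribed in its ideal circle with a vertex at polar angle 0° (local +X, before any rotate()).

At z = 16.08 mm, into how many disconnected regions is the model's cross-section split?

At z = 16.08 mm: the r=11.5 cylinder gives a regular 16-gon of circumradius 11.5 (constant along its height); the 4×21 cube at (10.5, 12.5) contributes its full rectangle; Merging all regions: the 2 present regions are separate (no shared area or edge), so areas and boundary lengths simply add and each stays a separate island — 2 connected regions. The result has 2 disconnected regions.

2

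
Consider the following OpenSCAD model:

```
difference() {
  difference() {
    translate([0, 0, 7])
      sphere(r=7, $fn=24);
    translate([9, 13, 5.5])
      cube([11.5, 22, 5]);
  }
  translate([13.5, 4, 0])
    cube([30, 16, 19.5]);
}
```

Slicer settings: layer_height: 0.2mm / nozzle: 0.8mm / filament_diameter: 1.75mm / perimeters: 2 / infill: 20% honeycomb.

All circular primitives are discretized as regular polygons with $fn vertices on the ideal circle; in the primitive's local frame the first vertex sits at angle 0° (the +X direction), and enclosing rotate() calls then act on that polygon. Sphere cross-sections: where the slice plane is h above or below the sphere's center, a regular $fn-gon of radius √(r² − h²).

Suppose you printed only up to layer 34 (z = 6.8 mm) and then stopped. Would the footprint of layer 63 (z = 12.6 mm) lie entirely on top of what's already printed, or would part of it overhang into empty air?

entirely on top

Compare the two slices. At z = 6.8: the r=7 sphere contributes a regular 24-gon of circumradius √(7²−0.2²) = 6.997 (area = (24/2)·6.997²·sin(360°/24) = 152.06 mm²); the cube at (9, 13) (footprint 11.5×22) is included at this height (area 253.00 mm²); Taking the first minus the rest: starting from the r=7 sphere (152.06 mm²), the 11.5×22 cube at (9, 13) misses the remaining region (no effect) — area = 152.06 mm²; the 30×16 cube at (13.5, 4) contributes its full rectangle (area 480.00 mm²); Taking the first minus the rest: starting from the result so far (152.06 mm²), the 30×16 cube at (13.5, 4) misses the remaining region (no effect) — area = 152.06 mm². At z = 12.6: the sphere: section is a regular 24-gon, circumradius = √(r²−h²) = √(7²−5.6²) = 4.200 (area = (24/2)·4.200²·sin(360°/24) = 54.79 mm²); the cube at (9, 13) is absent (z outside [5.5, 10.5]); After the difference (first − rest): none of the subtracted shapes is present at this height, so the r=7 sphere is unchanged — area = 54.79 mm²; the cube at (13.5, 4) (footprint 30×16) is included at this height (area 480.00 mm²); After the difference (first − rest): starting from that combined region (54.79 mm²), the 30×16 cube at (13.5, 4) misses the remaining region (no effect) — area = 54.79 mm². Checking containment: the cross-section at z = 12.6 is a subset of the cross-section at z = 6.8.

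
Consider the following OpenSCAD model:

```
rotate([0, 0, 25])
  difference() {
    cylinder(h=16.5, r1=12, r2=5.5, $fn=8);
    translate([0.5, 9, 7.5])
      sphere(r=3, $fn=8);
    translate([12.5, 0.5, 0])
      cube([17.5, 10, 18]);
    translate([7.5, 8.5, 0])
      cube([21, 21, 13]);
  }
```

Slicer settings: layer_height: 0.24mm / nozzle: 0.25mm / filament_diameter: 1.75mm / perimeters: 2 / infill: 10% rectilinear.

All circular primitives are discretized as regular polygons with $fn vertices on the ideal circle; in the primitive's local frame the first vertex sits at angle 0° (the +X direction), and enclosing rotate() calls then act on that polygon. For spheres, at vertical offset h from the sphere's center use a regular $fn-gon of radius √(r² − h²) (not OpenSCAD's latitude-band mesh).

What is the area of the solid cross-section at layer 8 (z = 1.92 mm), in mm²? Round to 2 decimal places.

357.57 mm²

At z = 1.92 mm: the cone (r1=12→r2=5.5) has section circumradius 11.244 here — a regular 8-gon (area = (8/2)·11.244²·sin(360°/8) = 357.57 mm²); the sphere at (0.5, 9) does not reach this height (|z−center|=5.580 > r=3); the 17.5×10 cube at (12.5, 0.5) contributes its full rectangle (area 175.00 mm²); the 21×21 cube at (7.5, 8.5) contributes its full rectangle (area 441.00 mm²); Subtracting the remaining from the first: starting from the cone (357.57 mm²), the 17.5×10 cube at (12.5, 0.5) misses the remaining region (no effect); the 21×21 cube at (7.5, 8.5) misses the remaining region (no effect) — area = 357.57 mm²; (whole slice rotated 25° about Z — lengths, areas and connectivity unchanged). Overall, the cross-section is a single solid region. Net area = 357.57 mm².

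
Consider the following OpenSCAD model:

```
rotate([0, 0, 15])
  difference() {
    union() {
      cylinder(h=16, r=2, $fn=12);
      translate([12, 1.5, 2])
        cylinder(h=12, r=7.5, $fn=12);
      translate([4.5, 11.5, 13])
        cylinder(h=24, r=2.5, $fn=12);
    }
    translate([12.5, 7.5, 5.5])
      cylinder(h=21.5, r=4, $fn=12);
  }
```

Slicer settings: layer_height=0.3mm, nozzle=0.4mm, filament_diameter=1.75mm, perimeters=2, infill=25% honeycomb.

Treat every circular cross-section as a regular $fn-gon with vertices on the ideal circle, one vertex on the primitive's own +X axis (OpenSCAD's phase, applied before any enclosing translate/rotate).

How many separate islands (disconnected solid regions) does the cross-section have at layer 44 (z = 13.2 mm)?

3

At z = 13.2 mm: the r=2 cylinder gives a regular 12-gon of circumradius 2 (constant along its height); the r=7.5 cylinder at (12, 1.5) contributes a regular 12-gon of circumradius 7.5; the r=2.5 cylinder at (4.5, 11.5) gives a regular 12-gon of circumradius 2.5 (constant along its height); Merging all regions: the 3 present regions are separate (no shared area or edge), so areas and boundary lengths simply add and each stays a separate island — 3 connected regions; the r=4 cylinder at (12.5, 7.5) gives a regular 12-gon of circumradius 4 (constant along its height); Taking the first minus the rest: starting from that combined region, the r=4 cylinder at (12.5, 7.5) partially overlaps it — only the 31.40 mm² overlap (of its 48.00 mm²) is removed, clipping the outline — 3 connected regions; (rotated 15° about Z; rotation is an isometry so areas/perimeters/island counts are preserved). Overall, the cross-section has 3 separate islands. Island count = 3.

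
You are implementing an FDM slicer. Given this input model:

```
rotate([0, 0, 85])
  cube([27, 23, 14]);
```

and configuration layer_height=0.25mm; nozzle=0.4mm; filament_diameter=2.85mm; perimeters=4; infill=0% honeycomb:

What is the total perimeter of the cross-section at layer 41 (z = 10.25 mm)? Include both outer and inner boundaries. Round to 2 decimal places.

100.00 mm

At z = 10.25 mm: the 27×23 cube contributes its full rectangle (perimeter 100.00 mm); (rotated 85° about Z; rotation is an isometry so areas/perimeters/island counts are preserved). Overall, the cross-section is a single solid region. Total boundary length (outer) = 100.00 mm.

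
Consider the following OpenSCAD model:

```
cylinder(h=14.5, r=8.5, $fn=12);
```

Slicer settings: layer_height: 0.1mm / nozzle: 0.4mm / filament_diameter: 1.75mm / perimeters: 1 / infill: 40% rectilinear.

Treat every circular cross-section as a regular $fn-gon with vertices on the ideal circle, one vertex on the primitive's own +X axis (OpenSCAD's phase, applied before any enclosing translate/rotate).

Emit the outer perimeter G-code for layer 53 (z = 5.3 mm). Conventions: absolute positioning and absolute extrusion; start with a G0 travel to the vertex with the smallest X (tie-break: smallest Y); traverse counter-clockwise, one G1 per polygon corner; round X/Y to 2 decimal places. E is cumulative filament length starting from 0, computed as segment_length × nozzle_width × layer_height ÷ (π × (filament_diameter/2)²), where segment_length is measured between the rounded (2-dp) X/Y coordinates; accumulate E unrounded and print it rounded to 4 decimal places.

G0 X-8.50 Y0.00 Z5.30
G1 X-7.36 Y-4.25 E0.0732
G1 X-4.25 Y-7.36 E0.1463
G1 X0.00 Y-8.50 E0.2195
G1 X4.25 Y-7.36 E0.2927
G1 X7.36 Y-4.25 E0.3658
G1 X8.50 Y0.00 E0.4390
G1 X7.36 Y4.25 E0.5122
G1 X4.25 Y7.36 E0.5853
G1 X0.00 Y8.50 E0.6585
G1 X-4.25 Y7.36 E0.7317
G1 X-7.36 Y4.25 E0.8048
G1 X-8.50 Y0.00 E0.8780

At z = 5.3 mm: the r=8.5 cylinder contributes a regular 12-gon of circumradius 8.5. The outline is a single polygon with 12 vertices. Extrusion per mm of travel: 0.4 × 0.1 / (π × 0.875²) = 0.016630. Accumulating E over each segment gives final E = 0.8780.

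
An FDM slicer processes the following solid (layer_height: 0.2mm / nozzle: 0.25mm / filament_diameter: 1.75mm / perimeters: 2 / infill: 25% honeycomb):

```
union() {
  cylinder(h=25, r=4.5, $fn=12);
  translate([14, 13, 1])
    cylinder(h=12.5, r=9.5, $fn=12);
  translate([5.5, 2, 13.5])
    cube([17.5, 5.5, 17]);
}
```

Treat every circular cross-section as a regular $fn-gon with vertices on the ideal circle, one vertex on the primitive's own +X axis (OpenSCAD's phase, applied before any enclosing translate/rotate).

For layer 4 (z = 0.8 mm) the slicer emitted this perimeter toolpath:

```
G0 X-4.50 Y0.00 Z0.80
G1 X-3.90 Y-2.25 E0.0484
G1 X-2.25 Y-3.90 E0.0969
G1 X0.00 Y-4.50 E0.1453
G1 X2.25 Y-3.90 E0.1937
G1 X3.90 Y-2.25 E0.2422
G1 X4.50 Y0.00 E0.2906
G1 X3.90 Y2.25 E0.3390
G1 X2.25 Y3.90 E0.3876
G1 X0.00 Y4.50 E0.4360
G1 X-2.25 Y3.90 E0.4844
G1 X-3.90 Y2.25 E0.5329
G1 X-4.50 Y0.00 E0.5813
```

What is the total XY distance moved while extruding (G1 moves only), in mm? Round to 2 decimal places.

27.96 mm

Sum the Euclidean lengths of each G1 segment: total = 27.96 mm.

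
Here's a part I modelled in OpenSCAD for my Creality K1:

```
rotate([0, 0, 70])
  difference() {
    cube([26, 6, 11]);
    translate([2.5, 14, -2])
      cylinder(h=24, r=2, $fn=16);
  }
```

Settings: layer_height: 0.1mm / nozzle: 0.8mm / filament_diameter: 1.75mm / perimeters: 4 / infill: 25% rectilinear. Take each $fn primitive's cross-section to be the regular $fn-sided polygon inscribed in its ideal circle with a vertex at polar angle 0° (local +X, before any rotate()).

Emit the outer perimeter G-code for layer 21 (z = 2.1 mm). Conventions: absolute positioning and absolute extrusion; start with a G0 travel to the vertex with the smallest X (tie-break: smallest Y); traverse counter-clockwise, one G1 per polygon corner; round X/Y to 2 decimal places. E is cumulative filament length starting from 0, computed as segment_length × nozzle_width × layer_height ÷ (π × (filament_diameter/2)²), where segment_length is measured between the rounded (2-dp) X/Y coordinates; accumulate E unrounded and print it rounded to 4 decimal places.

At z = 2.1 mm: the cube (footprint 26×6) is included at this height; the cylinder at (2.5, 14): section is a regular 16-gon, circumradius r=2; Subtracting the remaining from the first: starting from the 26×6 cube, the r=2 cylinder at (2.5, 14) misses the remaining region (no effect) — 1 connected region; (whole slice rotated 70° about Z — lengths, areas and connectivity unchanged). The outline is a single polygon with 4 vertices. Extrusion per mm of travel: 0.8 × 0.1 / (π × 0.875²) = 0.033260. Accumulating E over each segment gives final E = 2.1285.

G0 X-5.64 Y2.05 Z2.10
G1 X0.00 Y0.00 E0.1996
G1 X8.89 Y24.43 E1.0643
G1 X3.25 Y26.48 E1.2639
G1 X-5.64 Y2.05 E2.1285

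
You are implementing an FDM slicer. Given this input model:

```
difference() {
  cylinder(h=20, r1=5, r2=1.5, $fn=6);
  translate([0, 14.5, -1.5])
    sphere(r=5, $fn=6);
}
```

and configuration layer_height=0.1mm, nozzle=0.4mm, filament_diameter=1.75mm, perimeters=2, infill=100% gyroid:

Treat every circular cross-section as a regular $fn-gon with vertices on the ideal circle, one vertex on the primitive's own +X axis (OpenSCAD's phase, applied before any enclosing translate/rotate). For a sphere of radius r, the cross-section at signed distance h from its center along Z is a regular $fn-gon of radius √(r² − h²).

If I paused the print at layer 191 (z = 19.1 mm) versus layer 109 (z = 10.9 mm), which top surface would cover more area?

Layer 191 (z = 19.1): the cone (r1=5→r2=1.5) has section circumradius 1.657 here — a regular 6-gon (area = (6/2)·1.657²·sin(360°/6) = 7.14 mm²); the sphere at (0, 14.5) is absent (|z−center|=20.600 > r=5); Subtracting the remaining from the first: none of the subtracted shapes is present at this height, so the cone is unchanged — area = 7.14 mm². So its area = 7.14 mm². Layer 109 (z = 10.9): the cone (r1=5→r2=1.5) has section circumradius 3.092 here — a regular 6-gon (area = (6/2)·3.092²·sin(360°/6) = 24.85 mm²); the sphere at (0, 14.5) is not intersected at this z (|z−center|=12.400 > r=5); Taking the first minus the rest: none of the subtracted shapes is present at this height, so the cone is unchanged — area = 24.85 mm². So its area = 24.85 mm². Layer 109 is larger (24.85 vs 7.14 mm²).

layer 109 (z = 10.9 mm)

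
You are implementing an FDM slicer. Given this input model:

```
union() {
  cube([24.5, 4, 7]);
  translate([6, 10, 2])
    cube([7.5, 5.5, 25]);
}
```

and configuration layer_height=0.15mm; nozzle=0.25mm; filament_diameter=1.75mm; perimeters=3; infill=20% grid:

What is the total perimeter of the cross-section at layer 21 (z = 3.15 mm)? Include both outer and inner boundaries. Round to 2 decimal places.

At z = 3.15 mm: the cube is present — its section is the full 24.5×4 rectangle (perimeter 57.00 mm); the cube at (6, 10) is present — its section is the full 7.5×5.5 rectangle (perimeter 26.00 mm); Merging all regions: the 2 present regions are separate (no shared area or edge), so areas and boundary lengths simply add and each stays a separate island — boundary = 83.00 mm. Overall, the cross-section has 2 separate islands. Total boundary length (outer) = 83.00 mm.

83.00 mm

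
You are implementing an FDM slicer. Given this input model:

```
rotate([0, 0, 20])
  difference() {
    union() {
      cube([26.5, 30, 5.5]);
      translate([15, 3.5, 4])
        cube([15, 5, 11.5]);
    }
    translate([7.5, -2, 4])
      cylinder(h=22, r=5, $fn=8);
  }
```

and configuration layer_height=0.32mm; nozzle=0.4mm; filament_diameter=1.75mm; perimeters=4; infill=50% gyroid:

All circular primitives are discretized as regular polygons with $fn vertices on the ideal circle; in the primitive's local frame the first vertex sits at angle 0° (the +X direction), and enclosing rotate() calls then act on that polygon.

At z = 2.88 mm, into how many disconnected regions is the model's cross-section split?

At z = 2.88 mm: the cube is present — its section is the full 26.5×30 rectangle; the cube at (15, 3.5) does not reach this height (z outside [4, 15.5]); Combining (union): only the 26.5×30 cube is present, so the union is just that shape — 1 connected region; the cylinder at (7.5, -2) does not reach this height (z outside [4, 26]); After the difference (first − rest): none of the subtracted shapes is present at this height, so the result so far is unchanged — 1 connected region; (rotated 20° about Z; rotation is an isometry so areas/perimeters/island counts are preserved). The result has 1 disconnected region.

1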